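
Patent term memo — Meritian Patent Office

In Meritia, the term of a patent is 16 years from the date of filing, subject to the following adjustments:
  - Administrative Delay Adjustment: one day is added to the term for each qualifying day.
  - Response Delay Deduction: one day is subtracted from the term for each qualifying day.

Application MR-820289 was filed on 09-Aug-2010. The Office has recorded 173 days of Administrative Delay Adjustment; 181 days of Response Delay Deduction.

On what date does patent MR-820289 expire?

Base term: filing date + 16 years → 9 August 2026.
Administrative Delay Adjustment: +173 days → 29 January 2027.
Response Delay Deduction: −181 days → 1 August 2026.

2026-08-01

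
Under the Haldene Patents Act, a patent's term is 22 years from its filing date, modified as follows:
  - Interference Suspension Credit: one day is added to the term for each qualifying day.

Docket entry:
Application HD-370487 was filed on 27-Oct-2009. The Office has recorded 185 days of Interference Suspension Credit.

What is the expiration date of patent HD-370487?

April 29, 2032

Base term: filing date + 22 years → 27 October 2031.
Interference Suspension Credit: +185 days → 29 April 2032.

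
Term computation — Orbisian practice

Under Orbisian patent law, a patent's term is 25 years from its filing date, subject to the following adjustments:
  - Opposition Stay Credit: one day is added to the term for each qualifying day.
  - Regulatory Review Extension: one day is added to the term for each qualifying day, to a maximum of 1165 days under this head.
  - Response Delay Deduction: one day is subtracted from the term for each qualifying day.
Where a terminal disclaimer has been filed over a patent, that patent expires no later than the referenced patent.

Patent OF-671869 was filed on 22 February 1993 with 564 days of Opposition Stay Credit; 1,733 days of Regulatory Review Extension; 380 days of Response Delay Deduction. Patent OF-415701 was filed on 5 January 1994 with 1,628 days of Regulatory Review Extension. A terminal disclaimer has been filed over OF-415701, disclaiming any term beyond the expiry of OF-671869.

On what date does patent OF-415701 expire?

Natural term of OF-415701:
  Base: filing + 25 years → 5 January 2019.
  Regulatory Review Extension: 1628 days claimed exceeds the 1165-day cap, so +1165 days → 15 March 2022.
Expiry of referenced patent OF-671869:
  Base: filing + 25 years → 22 February 2018.
  Opposition Stay Credit: +564 days → 9 September 2019.
  Regulatory Review Extension: 1733 days claimed exceeds the 1165-day cap, so +1165 days → 17 November 2022.
  Response Delay Deduction: −380 days → 2 November 2021.
Terminal disclaimer: OF-415701 expires on the earlier of 15 March 2022 and 2 November 2021.

November 2, 2021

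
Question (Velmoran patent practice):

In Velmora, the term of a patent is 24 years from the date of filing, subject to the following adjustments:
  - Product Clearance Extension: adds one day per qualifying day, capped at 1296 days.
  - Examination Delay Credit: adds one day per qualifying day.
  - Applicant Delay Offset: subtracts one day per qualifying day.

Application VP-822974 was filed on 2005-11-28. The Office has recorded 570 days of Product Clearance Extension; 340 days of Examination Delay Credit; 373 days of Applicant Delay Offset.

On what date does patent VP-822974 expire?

Base term: filing date + 24 years → 28 November 2029.
Product Clearance Extension: 570 days (within the 1296-day cap) → +570 days → 21 June 2031.
Examination Delay Credit: +340 days → 26 May 2032.
Applicant Delay Offset: −373 days → 19 May 2031.

2031-05-19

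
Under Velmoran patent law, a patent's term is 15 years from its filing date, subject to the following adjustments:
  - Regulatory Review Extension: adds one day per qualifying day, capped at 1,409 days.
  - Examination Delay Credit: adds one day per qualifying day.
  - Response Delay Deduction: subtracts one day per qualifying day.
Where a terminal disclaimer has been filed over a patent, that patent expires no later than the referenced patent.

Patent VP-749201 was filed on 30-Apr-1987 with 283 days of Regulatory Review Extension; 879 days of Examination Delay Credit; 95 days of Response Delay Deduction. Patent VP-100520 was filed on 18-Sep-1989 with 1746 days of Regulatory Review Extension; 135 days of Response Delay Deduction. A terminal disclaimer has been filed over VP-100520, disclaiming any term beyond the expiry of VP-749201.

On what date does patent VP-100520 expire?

April 1, 2005

Natural term of VP-100520:
  Base: filing + 15 years → 18 September 2004.
  Regulatory Review Extension: 1746 days claimed exceeds the 1409-day cap, so +1409 days → 28 July 2008.
  Response Delay Deduction: −135 days → 15 March 2008.
Expiry of referenced patent VP-749201:
  Base: filing + 15 years → 30 April 2002.
  Regulatory Review Extension: 283 days (within the 1409-day cap) → +283 days → 7 February 2003.
  Examination Delay Credit: +879 days → 5 July 2005.
  Response Delay Deduction: −95 days → 1 April 2005.
Terminal disclaimer: VP-100520 expires on the earlier of 15 March 2008 and 1 April 2005.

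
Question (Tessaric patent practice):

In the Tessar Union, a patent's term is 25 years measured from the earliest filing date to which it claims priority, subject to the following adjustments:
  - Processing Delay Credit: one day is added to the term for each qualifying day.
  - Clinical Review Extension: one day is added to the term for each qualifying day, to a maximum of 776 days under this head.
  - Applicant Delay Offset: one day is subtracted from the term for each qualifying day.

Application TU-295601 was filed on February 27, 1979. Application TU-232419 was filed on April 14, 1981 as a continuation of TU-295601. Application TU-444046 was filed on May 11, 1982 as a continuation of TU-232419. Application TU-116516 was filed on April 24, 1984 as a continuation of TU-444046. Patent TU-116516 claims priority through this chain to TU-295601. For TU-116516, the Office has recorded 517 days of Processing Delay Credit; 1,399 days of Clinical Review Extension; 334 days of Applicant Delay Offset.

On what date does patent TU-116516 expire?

Earliest priority filing: 27 February 1979.
Base term: 27 February 1979 + 25 years → 27 February 2004.
Processing Delay Credit: +517 days → 28 July 2005.
Clinical Review Extension: 1399 days claimed exceeds the 776-day cap, so +776 days → 12 September 2007.
Applicant Delay Offset: −334 days → 13 October 2006.

October 13, 2006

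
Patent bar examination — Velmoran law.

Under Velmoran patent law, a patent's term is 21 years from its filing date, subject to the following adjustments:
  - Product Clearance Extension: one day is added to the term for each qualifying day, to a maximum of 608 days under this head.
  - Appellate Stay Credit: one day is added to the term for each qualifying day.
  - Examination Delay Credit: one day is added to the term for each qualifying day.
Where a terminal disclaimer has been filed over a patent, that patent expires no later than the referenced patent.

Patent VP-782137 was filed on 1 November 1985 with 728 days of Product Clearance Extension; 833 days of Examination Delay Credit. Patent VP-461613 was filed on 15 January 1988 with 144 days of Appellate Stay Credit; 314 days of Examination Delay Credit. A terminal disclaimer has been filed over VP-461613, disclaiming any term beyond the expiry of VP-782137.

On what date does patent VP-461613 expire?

Natural term of VP-461613:
  Base: filing + 21 years → 15 January 2009.
  Appellate Stay Credit: +144 days → 8 June 2009.
  Examination Delay Credit: +314 days → 18 April 2010.
Expiry of referenced patent VP-782137:
  Base: filing + 21 years → 1 November 2006.
  Product Clearance Extension: 728 days claimed exceeds the 608-day cap, so +608 days → 1 July 2008.
  Examination Delay Credit: +833 days → 12 October 2010.
Terminal disclaimer: VP-461613 expires on the earlier of 18 April 2010 and 12 October 2010.

April 18, 2010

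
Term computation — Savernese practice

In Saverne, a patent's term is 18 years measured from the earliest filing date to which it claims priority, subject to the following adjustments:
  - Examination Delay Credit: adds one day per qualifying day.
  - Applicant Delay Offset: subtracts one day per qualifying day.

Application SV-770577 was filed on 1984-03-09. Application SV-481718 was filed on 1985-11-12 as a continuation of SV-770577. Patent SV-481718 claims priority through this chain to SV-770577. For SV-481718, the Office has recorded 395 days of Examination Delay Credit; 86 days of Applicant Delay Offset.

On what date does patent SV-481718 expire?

2003-01-12

Earliest priority filing: 9 March 1984.
Base term: 9 March 1984 + 18 years → 9 March 2002.
Examination Delay Credit: +395 days → 8 April 2003.
Applicant Delay Offset: −86 days → 12 January 2003.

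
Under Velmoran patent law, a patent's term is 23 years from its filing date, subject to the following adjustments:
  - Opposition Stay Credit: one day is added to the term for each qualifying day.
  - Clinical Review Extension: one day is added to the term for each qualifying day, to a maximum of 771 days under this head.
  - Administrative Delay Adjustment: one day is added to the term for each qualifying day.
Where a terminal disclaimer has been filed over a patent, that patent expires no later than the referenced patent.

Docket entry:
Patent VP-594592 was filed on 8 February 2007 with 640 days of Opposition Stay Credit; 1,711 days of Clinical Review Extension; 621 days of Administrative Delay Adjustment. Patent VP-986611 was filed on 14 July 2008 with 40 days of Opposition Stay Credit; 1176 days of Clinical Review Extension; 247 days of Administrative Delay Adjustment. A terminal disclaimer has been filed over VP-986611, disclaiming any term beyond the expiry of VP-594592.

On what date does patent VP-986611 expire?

2034-06-06

Natural term of VP-986611:
  Base: filing + 23 years → 14 July 2031.
  Opposition Stay Credit: +40 days → 23 August 2031.
  Clinical Review Extension: 1176 days claimed exceeds the 771-day cap, so +771 days → 2 October 2033.
  Administrative Delay Adjustment: +247 days → 6 June 2034.
Expiry of referenced patent VP-594592:
  Base: filing + 23 years → 8 February 2030.
  Opposition Stay Credit: +640 days → 10 November 2031.
  Clinical Review Extension: 1711 days claimed exceeds the 771-day cap, so +771 days → 20 December 2033.
  Administrative Delay Adjustment: +621 days → 2 September 2035.
Terminal disclaimer: VP-986611 expires on the earlier of 6 June 2034 and 2 September 2035.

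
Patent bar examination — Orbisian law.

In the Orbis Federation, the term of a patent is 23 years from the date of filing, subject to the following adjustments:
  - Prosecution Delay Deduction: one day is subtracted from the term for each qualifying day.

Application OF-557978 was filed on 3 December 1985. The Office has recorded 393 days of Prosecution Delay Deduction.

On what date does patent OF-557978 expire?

2007-11-06

Base term: filing date + 23 years → 3 December 2008.
Prosecution Delay Deduction: −393 days → 6 November 2007.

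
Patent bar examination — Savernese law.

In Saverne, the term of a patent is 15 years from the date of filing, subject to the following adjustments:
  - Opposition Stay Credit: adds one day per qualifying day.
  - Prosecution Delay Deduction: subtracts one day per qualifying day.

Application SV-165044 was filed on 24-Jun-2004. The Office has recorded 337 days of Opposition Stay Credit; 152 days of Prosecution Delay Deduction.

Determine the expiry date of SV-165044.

December 26, 2019

Base term: filing date + 15 years → 24 June 2019.
Opposition Stay Credit: +337 days → 26 May 2020.
Prosecution Delay Deduction: −152 days → 26 December 2019.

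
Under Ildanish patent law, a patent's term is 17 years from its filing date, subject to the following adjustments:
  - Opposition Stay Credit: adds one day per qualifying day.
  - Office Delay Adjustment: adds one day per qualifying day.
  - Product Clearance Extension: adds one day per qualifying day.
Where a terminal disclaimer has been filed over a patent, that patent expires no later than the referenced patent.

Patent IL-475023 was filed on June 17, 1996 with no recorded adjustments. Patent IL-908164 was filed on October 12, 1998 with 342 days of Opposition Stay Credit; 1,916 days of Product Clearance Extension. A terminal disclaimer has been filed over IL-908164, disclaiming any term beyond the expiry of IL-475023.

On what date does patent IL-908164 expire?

Natural term of IL-908164:
  Base: filing + 17 years → 12 October 2015.
  Opposition Stay Credit: +342 days → 18 September 2016.
  Product Clearance Extension: +1916 days → 17 December 2021.
Expiry of referenced patent IL-475023:
  Base: filing + 17 years → 17 June 2013.
Terminal disclaimer: IL-908164 expires on the earlier of 17 December 2021 and 17 June 2013.

June 17, 2013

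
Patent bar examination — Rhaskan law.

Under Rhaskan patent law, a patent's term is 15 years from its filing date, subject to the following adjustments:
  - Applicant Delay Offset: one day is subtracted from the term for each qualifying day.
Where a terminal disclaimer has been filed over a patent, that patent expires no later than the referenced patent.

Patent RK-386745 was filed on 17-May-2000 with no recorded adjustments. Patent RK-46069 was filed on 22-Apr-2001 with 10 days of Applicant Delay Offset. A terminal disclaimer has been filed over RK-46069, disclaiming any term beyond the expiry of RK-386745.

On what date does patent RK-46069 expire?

Natural term of RK-46069:
  Base: filing + 15 years → 22 April 2016.
  Applicant Delay Offset: −10 days → 12 April 2016.
Expiry of referenced patent RK-386745:
  Base: filing + 15 years → 17 May 2015.
Terminal disclaimer: RK-46069 expires on the earlier of 12 April 2016 and 17 May 2015.

2015-05-17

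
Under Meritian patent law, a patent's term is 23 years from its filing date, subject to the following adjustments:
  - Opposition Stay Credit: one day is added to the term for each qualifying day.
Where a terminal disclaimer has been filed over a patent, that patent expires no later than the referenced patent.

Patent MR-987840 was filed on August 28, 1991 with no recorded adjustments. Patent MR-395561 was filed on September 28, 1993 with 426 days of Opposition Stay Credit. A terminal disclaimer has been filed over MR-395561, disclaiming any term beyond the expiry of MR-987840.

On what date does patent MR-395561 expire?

August 28, 2014

Natural term of MR-395561:
  Base: filing + 23 years → 28 September 2016.
  Opposition Stay Credit: +426 days → 28 November 2017.
Expiry of referenced patent MR-987840:
  Base: filing + 23 years → 28 August 2014.
Terminal disclaimer: MR-395561 expires on the earlier of 28 November 2017 and 28 August 2014.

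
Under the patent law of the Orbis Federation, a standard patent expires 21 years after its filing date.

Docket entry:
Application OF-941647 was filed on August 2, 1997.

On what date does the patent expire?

Filing date + 21 years → 2 August 2018.

August 2, 2018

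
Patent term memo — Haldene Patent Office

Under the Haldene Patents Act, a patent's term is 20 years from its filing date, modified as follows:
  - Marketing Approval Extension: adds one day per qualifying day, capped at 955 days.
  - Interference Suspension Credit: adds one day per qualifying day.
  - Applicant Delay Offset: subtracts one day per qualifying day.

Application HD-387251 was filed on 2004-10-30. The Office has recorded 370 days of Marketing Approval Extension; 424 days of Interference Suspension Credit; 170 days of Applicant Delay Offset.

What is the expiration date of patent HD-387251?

Base term: filing date + 20 years → 30 October 2024.
Marketing Approval Extension: 370 days (within the 955-day cap) → +370 days → 4 November 2025.
Interference Suspension Credit: +424 days → 2 January 2027.
Applicant Delay Offset: −170 days → 16 July 2026.

July 16, 2026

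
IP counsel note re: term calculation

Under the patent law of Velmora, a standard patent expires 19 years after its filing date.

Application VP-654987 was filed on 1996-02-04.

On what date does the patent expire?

2015-02-04

Filing date + 19 years → 4 February 2015.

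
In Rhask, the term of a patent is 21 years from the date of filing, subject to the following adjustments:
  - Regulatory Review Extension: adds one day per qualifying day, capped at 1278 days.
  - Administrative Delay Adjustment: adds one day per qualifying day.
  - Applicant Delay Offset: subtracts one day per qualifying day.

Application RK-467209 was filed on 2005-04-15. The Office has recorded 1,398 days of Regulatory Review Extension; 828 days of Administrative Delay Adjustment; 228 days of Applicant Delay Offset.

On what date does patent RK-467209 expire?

2031-06-06

Base term: filing date + 21 years → 15 April 2026.
Regulatory Review Extension: 1398 days claimed exceeds the 1278-day cap, so +1278 days → 14 October 2029.
Administrative Delay Adjustment: +828 days → 20 January 2032.
Applicant Delay Offset: −228 days → 6 June 2031.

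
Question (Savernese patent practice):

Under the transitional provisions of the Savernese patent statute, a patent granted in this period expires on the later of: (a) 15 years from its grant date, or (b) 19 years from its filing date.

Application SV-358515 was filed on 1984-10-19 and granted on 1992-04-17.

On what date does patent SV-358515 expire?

April 17, 2007

(a) grant + 15 years → 17 April 2007.
(b) filing + 19 years → 19 October 2003.
Later of the two: 17 April 2007.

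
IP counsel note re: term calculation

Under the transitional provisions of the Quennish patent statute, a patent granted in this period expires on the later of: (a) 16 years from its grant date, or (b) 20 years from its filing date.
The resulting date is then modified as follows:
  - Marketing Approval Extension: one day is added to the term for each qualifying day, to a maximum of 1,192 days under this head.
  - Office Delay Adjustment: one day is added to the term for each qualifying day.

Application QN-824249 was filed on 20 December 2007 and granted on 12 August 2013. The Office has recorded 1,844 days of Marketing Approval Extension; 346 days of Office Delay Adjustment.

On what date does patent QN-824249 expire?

2033-10-28

(a) grant + 16 years → 12 August 2029.
(b) filing + 20 years → 20 December 2027.
Later of the two: 12 August 2029.
Marketing Approval Extension: 1844 days claimed exceeds the 1192-day cap, so +1192 days → 16 November 2032.
Office Delay Adjustment: +346 days → 28 October 2033.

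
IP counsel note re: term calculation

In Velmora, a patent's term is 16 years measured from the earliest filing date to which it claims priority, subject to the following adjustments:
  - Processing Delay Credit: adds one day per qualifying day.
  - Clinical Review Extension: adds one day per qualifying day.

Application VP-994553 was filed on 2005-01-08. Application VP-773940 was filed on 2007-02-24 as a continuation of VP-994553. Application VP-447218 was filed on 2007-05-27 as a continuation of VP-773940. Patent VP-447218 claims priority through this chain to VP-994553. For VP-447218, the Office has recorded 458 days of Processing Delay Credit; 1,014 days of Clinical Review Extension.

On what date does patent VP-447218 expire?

Earliest priority filing: 8 January 2005.
Base term: 8 January 2005 + 16 years → 8 January 2021.
Processing Delay Credit: +458 days → 11 April 2022.
Clinical Review Extension: +1014 days → 19 January 2025.

2025-01-19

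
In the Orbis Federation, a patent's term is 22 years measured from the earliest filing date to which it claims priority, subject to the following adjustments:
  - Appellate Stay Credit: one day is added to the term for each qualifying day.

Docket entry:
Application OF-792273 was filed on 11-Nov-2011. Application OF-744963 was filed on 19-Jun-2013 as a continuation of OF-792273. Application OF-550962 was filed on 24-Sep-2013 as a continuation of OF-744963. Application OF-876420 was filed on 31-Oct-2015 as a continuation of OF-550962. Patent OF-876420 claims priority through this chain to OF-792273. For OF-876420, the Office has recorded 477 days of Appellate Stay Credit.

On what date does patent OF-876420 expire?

March 3, 2035

Earliest priority filing: 11 November 2011.
Base term: 11 November 2011 + 22 years → 11 November 2033.
Appellate Stay Credit: +477 days → 3 March 2035.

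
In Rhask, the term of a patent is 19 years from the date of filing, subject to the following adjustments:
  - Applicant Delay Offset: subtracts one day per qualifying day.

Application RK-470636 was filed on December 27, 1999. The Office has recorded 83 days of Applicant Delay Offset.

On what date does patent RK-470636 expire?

2018-10-05

Base term: filing date + 19 years → 27 December 2018.
Applicant Delay Offset: −83 days → 5 October 2018.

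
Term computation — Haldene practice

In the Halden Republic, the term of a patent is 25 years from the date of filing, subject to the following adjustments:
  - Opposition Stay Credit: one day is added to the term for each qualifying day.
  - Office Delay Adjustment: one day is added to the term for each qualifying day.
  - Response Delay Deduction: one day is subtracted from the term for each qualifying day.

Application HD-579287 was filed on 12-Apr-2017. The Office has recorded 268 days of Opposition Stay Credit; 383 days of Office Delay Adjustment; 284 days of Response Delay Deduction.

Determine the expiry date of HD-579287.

April 14, 2043

Base term: filing date + 25 years → 12 April 2042.
Opposition Stay Credit: +268 days → 5 January 2043.
Office Delay Adjustment: +383 days → 23 January 2044.
Response Delay Deduction: −284 days → 14 April 2043.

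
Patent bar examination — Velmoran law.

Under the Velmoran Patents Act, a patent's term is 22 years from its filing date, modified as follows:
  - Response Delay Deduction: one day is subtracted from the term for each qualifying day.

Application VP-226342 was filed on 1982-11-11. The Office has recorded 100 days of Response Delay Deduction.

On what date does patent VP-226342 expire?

Base term: filing date + 22 years → 11 November 2004.
Response Delay Deduction: −100 days → 3 August 2004.

2004-08-03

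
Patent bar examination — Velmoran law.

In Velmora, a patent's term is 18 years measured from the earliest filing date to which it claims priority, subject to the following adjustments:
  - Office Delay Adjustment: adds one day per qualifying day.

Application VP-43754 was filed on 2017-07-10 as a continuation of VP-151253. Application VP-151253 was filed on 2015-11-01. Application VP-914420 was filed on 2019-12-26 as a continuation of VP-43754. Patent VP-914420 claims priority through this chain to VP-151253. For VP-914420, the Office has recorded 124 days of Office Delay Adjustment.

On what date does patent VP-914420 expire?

March 5, 2034

Earliest priority filing: 1 November 2015.
Base term: 1 November 2015 + 18 years → 1 November 2033.
Office Delay Adjustment: +124 days → 5 March 2034.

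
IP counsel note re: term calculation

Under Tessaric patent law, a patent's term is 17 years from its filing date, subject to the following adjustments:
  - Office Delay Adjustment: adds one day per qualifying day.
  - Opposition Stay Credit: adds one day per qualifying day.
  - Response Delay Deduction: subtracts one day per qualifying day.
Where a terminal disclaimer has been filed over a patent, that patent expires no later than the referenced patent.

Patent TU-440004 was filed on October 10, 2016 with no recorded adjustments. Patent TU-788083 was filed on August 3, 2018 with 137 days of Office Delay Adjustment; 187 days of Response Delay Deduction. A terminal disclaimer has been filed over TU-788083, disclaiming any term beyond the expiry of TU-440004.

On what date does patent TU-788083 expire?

2033-10-10

Natural term of TU-788083:
  Base: filing + 17 years → 3 August 2035.
  Office Delay Adjustment: +137 days → 18 December 2035.
  Response Delay Deduction: −187 days → 14 June 2035.
Expiry of referenced patent TU-440004:
  Base: filing + 17 years → 10 October 2033.
Terminal disclaimer: TU-788083 expires on the earlier of 14 June 2035 and 10 October 2033.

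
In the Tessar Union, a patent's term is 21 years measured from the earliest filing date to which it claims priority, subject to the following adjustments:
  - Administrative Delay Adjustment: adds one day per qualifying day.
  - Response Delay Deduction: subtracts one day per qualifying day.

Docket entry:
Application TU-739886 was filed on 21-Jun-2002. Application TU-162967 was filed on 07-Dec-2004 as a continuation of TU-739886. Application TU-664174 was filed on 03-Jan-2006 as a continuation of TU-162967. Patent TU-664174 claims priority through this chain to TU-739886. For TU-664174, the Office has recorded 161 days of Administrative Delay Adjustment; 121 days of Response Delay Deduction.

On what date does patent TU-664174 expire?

2023-07-31

Earliest priority filing: 21 June 2002.
Base term: 21 June 2002 + 21 years → 21 June 2023.
Administrative Delay Adjustment: +161 days → 29 November 2023.
Response Delay Deduction: −121 days → 31 July 2023.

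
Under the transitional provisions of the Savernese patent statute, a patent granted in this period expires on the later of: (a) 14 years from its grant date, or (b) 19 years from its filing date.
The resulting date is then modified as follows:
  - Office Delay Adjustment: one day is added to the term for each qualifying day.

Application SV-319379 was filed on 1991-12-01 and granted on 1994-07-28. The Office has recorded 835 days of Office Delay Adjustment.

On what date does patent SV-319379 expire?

(a) grant + 14 years → 28 July 2008.
(b) filing + 19 years → 1 December 2010.
Later of the two: 1 December 2010.
Office Delay Adjustment: +835 days → 15 March 2013.

2013-03-15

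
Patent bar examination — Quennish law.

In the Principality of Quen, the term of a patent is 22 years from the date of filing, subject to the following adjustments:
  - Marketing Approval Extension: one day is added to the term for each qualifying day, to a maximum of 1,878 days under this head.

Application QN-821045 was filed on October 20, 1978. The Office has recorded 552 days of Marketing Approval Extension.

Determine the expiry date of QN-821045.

Base term: filing date + 22 years → 20 October 2000.
Marketing Approval Extension: 552 days (within the 1878-day cap) → +552 days → 25 April 2002.

April 25, 2002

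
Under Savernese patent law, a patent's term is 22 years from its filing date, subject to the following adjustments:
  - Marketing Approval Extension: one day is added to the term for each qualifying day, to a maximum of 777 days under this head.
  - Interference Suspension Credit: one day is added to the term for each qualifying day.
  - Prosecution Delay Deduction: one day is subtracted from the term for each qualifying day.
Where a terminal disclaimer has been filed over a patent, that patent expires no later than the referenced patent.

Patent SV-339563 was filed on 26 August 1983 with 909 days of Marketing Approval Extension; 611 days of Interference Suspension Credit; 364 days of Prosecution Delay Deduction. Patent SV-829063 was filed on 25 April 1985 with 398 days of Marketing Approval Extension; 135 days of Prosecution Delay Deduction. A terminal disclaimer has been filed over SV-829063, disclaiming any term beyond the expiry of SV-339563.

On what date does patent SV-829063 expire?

Natural term of SV-829063:
  Base: filing + 22 years → 25 April 2007.
  Marketing Approval Extension: 398 days (within the 777-day cap) → +398 days → 27 May 2008.
  Prosecution Delay Deduction: −135 days → 13 January 2008.
Expiry of referenced patent SV-339563:
  Base: filing + 22 years → 26 August 2005.
  Marketing Approval Extension: 909 days claimed exceeds the 777-day cap, so +777 days → 12 October 2007.
  Interference Suspension Credit: +611 days → 14 June 2009.
  Prosecution Delay Deduction: −364 days → 15 June 2008.
Terminal disclaimer: SV-829063 expires on the earlier of 13 January 2008 and 15 June 2008.

January 13, 2008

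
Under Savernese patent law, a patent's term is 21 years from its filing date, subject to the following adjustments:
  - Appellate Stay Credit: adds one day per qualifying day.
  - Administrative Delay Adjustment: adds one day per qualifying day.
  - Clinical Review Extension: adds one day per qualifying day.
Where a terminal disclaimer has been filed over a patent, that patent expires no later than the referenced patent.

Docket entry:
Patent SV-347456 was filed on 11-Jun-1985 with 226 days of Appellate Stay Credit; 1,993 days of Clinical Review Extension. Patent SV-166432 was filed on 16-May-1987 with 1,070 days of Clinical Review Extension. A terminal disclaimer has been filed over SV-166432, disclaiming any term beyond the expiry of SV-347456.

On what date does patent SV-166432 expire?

Natural term of SV-166432:
  Base: filing + 21 years → 16 May 2008.
  Clinical Review Extension: +1070 days → 21 April 2011.
Expiry of referenced patent SV-347456:
  Base: filing + 21 years → 11 June 2006.
  Appellate Stay Credit: +226 days → 23 January 2007.
  Clinical Review Extension: +1993 days → 8 July 2012.
Terminal disclaimer: SV-166432 expires on the earlier of 21 April 2011 and 8 July 2012.

April 21, 2011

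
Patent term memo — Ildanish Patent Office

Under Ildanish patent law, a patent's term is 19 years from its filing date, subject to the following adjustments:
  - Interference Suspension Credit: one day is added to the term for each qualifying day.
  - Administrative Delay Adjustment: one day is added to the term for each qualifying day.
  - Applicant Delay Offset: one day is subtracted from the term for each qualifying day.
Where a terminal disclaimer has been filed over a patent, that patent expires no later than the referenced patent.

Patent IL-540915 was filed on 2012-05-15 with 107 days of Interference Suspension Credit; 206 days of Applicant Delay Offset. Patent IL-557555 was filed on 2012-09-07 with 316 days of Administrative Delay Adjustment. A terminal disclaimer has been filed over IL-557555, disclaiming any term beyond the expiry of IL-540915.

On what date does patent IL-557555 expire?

Natural term of IL-557555:
  Base: filing + 19 years → 7 September 2031.
  Administrative Delay Adjustment: +316 days → 19 July 2032.
Expiry of referenced patent IL-540915:
  Base: filing + 19 years → 15 May 2031.
  Interference Suspension Credit: +107 days → 30 August 2031.
  Applicant Delay Offset: −206 days → 5 February 2031.
Terminal disclaimer: IL-557555 expires on the earlier of 19 July 2032 and 5 February 2031.

2031-02-05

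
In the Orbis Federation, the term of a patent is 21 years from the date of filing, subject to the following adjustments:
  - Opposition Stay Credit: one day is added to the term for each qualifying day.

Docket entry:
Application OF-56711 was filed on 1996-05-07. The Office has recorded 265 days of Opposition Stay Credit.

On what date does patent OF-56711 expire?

Base term: filing date + 21 years → 7 May 2017.
Opposition Stay Credit: +265 days → 27 January 2018.

2018-01-27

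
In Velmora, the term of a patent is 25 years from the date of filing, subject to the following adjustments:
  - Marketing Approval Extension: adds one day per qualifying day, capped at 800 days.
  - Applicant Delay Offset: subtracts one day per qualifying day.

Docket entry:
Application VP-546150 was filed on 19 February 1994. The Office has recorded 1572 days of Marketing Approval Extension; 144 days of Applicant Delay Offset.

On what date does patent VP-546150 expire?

Base term: filing date + 25 years → 19 February 2019.
Marketing Approval Extension: 1572 days claimed exceeds the 800-day cap, so +800 days → 29 April 2021.
Applicant Delay Offset: −144 days → 6 December 2020.

December 6, 2020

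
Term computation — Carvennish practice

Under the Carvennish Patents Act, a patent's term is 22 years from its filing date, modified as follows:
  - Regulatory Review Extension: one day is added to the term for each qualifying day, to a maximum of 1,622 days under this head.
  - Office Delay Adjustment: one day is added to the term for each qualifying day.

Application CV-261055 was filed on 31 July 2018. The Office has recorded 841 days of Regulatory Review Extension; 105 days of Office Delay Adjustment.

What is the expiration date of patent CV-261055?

Base term: filing date + 22 years → 31 July 2040.
Regulatory Review Extension: 841 days (within the 1622-day cap) → +841 days → 19 November 2042.
Office Delay Adjustment: +105 days → 4 March 2043.

2043-03-04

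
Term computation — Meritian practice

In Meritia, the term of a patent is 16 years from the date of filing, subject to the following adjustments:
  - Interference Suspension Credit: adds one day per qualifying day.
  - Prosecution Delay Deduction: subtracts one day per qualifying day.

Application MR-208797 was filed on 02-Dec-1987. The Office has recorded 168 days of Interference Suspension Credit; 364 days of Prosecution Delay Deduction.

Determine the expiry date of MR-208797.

May 20, 2003

Base term: filing date + 16 years → 2 December 2003.
Interference Suspension Credit: +168 days → 18 May 2004.
Prosecution Delay Deduction: −364 days → 20 May 2003.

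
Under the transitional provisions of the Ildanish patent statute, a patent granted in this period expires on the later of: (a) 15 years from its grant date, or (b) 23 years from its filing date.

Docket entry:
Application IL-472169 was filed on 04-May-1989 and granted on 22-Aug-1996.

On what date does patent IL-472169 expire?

2012-05-04

(a) grant + 15 years → 22 August 2011.
(b) filing + 23 years → 4 May 2012.
Later of the two: 4 May 2012.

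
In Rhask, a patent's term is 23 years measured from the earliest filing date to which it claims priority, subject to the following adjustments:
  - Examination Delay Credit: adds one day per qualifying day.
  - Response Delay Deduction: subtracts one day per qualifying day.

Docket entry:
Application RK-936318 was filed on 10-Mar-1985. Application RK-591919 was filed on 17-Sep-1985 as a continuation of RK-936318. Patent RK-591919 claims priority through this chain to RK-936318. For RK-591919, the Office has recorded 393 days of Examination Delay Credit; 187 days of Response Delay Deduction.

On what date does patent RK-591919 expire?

October 2, 2008

Earliest priority filing: 10 March 1985.
Base term: 10 March 1985 + 23 years → 10 March 2008.
Examination Delay Credit: +393 days → 7 April 2009.
Response Delay Deduction: −187 days → 2 October 2008.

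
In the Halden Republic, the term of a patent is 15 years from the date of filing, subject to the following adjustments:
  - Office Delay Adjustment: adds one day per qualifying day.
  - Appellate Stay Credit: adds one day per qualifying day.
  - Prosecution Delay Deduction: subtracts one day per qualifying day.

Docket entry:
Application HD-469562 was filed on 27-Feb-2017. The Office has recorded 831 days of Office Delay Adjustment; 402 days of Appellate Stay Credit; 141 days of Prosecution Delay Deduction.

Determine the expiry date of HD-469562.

Base term: filing date + 15 years → 27 February 2032.
Office Delay Adjustment: +831 days → 7 June 2034.
Appellate Stay Credit: +402 days → 14 July 2035.
Prosecution Delay Deduction: −141 days → 23 February 2035.

2035-02-23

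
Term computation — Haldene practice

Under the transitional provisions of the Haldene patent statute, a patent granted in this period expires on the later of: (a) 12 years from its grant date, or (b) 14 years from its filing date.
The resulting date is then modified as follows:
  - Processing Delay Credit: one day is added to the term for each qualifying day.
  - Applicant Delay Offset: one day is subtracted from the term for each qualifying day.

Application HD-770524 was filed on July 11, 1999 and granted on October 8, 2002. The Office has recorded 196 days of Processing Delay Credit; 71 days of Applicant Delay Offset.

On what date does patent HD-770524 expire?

February 10, 2015

(a) grant + 12 years → 8 October 2014.
(b) filing + 14 years → 11 July 2013.
Later of the two: 8 October 2014.
Processing Delay Credit: +196 days → 22 April 2015.
Applicant Delay Offset: −71 days → 10 February 2015.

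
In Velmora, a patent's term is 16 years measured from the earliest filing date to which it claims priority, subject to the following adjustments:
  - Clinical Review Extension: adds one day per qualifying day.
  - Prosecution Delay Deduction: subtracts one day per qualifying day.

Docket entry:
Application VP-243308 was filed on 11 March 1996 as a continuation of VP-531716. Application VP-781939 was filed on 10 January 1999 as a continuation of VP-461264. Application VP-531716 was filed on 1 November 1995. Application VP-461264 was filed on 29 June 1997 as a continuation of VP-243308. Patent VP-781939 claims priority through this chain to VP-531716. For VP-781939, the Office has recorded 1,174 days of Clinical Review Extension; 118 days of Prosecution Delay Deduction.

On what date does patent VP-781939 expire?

Earliest priority filing: 1 November 1995.
Base term: 1 November 1995 + 16 years → 1 November 2011.
Clinical Review Extension: +1174 days → 18 January 2015.
Prosecution Delay Deduction: −118 days → 22 September 2014.

2014-09-22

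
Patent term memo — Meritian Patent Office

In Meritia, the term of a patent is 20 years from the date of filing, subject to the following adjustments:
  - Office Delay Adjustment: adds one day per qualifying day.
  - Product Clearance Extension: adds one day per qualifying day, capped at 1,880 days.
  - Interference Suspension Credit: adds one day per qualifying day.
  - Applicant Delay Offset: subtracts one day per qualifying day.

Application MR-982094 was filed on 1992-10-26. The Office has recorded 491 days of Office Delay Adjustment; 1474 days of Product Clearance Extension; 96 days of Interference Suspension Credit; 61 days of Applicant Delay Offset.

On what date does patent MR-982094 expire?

Base term: filing date + 20 years → 26 October 2012.
Office Delay Adjustment: +491 days → 1 March 2014.
Product Clearance Extension: 1474 days (within the 1880-day cap) → +1474 days → 14 March 2018.
Interference Suspension Credit: +96 days → 18 June 2018.
Applicant Delay Offset: −61 days → 18 April 2018.

2018-04-18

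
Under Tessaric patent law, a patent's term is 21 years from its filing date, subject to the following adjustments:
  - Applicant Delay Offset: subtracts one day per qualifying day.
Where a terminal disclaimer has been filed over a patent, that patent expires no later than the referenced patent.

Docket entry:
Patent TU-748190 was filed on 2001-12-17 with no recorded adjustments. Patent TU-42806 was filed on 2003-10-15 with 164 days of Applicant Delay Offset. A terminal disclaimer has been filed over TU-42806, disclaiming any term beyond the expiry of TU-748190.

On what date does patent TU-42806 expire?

Natural term of TU-42806:
  Base: filing + 21 years → 15 October 2024.
  Applicant Delay Offset: −164 days → 4 May 2024.
Expiry of referenced patent TU-748190:
  Base: filing + 21 years → 17 December 2022.
Terminal disclaimer: TU-42806 expires on the earlier of 4 May 2024 and 17 December 2022.

December 17, 2022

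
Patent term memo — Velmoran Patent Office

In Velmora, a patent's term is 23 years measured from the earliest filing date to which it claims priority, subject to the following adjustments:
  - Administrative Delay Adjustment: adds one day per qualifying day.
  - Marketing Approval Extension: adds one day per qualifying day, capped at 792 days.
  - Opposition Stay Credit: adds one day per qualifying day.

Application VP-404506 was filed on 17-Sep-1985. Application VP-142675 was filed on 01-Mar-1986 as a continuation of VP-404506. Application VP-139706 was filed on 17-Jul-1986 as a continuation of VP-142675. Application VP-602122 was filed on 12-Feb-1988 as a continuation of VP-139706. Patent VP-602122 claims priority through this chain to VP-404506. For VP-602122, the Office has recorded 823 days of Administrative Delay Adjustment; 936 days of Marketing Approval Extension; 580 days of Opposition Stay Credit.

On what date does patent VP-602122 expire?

Earliest priority filing: 17 September 1985.
Base term: 17 September 1985 + 23 years → 17 September 2008.
Administrative Delay Adjustment: +823 days → 19 December 2010.
Marketing Approval Extension: 936 days claimed exceeds the 792-day cap, so +792 days → 18 February 2013.
Opposition Stay Credit: +580 days → 21 September 2014.

2014-09-21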